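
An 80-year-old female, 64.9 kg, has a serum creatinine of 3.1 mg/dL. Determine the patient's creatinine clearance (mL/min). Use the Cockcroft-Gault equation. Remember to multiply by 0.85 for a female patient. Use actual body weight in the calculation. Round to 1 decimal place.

CrCl = (140 − 80) × 64.9 / (72 × 3.1) × 0.85 = 3894.0 / 223.20 × 0.85 ≈ 14.8 mL/min

14.8 mL/min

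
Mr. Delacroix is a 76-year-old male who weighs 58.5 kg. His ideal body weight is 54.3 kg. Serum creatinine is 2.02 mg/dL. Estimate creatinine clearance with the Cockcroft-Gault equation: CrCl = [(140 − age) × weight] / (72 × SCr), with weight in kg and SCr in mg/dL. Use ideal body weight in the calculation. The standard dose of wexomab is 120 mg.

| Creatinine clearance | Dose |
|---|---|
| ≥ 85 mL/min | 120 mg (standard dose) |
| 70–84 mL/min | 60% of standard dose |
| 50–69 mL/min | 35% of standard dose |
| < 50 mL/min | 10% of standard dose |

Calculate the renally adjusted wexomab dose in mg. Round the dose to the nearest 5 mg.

10 mg

CrCl = (140 − 76) × 54.3 / (72 × 2.02) = 3475.2 / 145.44 ≈ 23.9 mL/min
CrCl ≈ 24 mL/min → bracket < 50 mL/min.
10% of 120 mg = 12 mg → 10 mg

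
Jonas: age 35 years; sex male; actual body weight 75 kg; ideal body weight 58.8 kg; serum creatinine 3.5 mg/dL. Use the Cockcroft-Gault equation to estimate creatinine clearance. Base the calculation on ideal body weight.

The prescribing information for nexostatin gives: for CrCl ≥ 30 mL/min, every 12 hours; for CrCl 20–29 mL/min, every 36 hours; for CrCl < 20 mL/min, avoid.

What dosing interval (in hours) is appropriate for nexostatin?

CrCl = (140 − 35) × 58.8 / (72 × 3.5) = 6174.0 / 252.00 ≈ 24.5 mL/min
CrCl ≈ 24 mL/min → bracket 20–29 mL/min → every 36 hours.

every 36 hours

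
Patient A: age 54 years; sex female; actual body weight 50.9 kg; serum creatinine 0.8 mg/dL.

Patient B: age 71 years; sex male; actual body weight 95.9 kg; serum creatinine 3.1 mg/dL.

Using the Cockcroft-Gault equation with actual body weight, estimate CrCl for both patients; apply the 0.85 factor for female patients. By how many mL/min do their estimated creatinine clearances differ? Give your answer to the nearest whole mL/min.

Patient A: CrCl = (140 − 54) × 50.9 / (72 × 0.8) × 0.85 = 4377.4 / 57.60 × 0.85 ≈ 64.6 mL/min
Patient B: CrCl = (140 − 71) × 95.9 / (72 × 3.1) = 6617.1 / 223.20 ≈ 29.6 mL/min
|64.6 − 29.6| = 35.0 mL/min

35 mL/min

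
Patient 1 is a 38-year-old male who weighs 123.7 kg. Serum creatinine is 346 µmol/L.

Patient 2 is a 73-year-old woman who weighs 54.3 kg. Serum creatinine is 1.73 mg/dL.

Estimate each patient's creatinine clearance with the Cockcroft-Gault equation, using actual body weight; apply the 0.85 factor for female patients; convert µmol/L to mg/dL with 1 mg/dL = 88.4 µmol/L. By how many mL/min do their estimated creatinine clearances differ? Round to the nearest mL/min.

Patient 1: SCr = 346 / 88.4 = 3.914 mg/dL
Patient 1: CrCl = (140 − 38) × 123.7 / (72 × 3.914) = 12617.4 / 281.81 ≈ 44.8 mL/min
Patient 2: CrCl = (140 − 73) × 54.3 / (72 × 1.73) × 0.85 = 3638.1 / 124.56 × 0.85 ≈ 24.8 mL/min
|44.8 − 24.8| = 20.0 mL/min

20 mL/min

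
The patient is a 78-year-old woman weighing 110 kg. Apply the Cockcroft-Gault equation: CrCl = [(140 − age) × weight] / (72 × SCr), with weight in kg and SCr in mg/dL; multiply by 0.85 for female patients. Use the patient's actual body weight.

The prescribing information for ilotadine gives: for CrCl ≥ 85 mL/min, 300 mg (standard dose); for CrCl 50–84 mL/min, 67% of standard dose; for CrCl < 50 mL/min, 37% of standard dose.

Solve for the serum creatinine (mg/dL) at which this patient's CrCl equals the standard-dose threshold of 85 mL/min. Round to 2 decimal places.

0.95 mg/dL

Standard dose requires CrCl ≥ 85 mL/min.
Set (140 − 78) × 110 × 0.85 / (72 × SCr) = 85
SCr = (140 − 78) × 110 × 0.85 / (72 × 85) = 0.947 mg/dL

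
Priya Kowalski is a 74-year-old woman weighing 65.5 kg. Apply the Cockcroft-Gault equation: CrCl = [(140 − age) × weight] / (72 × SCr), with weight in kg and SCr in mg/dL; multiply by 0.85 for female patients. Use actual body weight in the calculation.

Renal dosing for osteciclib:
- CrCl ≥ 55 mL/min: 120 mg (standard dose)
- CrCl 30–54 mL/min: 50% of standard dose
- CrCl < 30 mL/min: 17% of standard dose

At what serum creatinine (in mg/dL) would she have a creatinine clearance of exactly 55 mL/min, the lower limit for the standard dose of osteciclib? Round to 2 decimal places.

Standard dose requires CrCl ≥ 55 mL/min.
Set (140 − 74) × 65.5 × 0.85 / (72 × SCr) = 55
SCr = (140 − 74) × 65.5 × 0.85 / (72 × 55) = 0.928 mg/dL

0.93 mg/dL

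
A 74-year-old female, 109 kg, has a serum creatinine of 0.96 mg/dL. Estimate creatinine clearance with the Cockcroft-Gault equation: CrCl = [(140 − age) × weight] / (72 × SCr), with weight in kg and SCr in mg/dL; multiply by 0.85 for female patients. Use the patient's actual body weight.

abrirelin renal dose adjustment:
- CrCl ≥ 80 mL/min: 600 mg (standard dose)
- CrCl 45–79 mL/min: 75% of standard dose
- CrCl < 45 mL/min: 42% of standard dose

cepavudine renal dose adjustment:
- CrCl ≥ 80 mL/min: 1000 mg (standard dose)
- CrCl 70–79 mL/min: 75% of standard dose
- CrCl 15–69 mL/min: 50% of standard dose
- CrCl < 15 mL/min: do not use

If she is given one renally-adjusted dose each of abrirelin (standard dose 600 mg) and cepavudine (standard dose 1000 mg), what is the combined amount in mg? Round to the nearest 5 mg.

1600 mg

CrCl = (140 − 74) × 109 / (72 × 0.96) × 0.85 = 7194.0 / 69.12 × 0.85 ≈ 88.5 mL/min
CrCl ≈ 88 mL/min.
abrirelin: ≥ 80 mL/min → 100% of 600 mg = 600 mg.
cepavudine: ≥ 80 mL/min → 100% of 1000 mg = 1000 mg.
Total = 600 + 1000 = 1600 mg.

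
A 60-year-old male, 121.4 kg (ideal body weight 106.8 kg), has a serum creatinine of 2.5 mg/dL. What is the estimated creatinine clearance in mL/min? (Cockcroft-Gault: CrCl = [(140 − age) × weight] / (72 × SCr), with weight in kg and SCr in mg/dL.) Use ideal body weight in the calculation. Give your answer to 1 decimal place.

CrCl = (140 − 60) × 106.8 / (72 × 2.5) = 8544.0 / 180.00 ≈ 47.5 mL/min

47.5 mL/min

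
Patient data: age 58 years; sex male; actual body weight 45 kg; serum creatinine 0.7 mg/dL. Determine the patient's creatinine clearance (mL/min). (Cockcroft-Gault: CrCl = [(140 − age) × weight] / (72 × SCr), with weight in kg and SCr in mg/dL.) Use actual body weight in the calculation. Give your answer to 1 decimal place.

CrCl = (140 − 58) × 45 / (72 × 0.7) = 3690.0 / 50.40 ≈ 73.2 mL/min

73.2 mL/min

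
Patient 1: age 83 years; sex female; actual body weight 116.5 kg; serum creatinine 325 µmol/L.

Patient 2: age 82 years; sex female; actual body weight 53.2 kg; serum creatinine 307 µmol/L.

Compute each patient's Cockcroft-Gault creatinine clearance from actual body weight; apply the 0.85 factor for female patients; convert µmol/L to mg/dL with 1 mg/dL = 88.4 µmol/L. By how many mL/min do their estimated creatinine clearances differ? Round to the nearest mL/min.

11 mL/min

Patient 1: SCr = 325 / 88.4 = 3.676 mg/dL
Patient 1: CrCl = (140 − 83) × 116.5 / (72 × 3.676) × 0.85 = 6640.5 / 264.67 × 0.85 ≈ 21.3 mL/min
Patient 2: SCr = 307 / 88.4 = 3.473 mg/dL
Patient 2: CrCl = (140 − 82) × 53.2 / (72 × 3.473) × 0.85 = 3085.6 / 250.06 × 0.85 ≈ 10.5 mL/min
|21.3 − 10.5| = 10.8 mL/min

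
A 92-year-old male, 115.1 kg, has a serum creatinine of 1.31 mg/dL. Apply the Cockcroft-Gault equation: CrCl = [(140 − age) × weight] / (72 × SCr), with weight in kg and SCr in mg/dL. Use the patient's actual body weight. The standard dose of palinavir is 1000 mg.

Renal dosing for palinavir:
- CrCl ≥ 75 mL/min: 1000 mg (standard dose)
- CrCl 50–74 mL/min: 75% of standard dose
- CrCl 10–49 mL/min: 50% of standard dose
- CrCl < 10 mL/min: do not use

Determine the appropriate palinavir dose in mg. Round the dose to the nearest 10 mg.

750 mg

CrCl = (140 − 92) × 115.1 / (72 × 1.31) = 5524.8 / 94.32 ≈ 58.6 mL/min
CrCl ≈ 59 mL/min → bracket 50–74 mL/min.
75% of 1000 mg = 750 mg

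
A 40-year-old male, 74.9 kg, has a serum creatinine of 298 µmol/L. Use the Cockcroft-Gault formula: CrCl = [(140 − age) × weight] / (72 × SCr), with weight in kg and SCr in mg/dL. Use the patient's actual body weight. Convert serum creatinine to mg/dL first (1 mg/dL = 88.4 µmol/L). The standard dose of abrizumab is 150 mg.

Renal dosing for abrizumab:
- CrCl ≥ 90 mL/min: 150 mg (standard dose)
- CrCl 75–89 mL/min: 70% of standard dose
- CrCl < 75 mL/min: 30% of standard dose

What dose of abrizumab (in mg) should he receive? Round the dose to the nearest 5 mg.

SCr = 298 / 88.4 = 3.371 mg/dL
CrCl = (140 − 40) × 74.9 / (72 × 3.371) = 7490.0 / 242.71 ≈ 30.9 mL/min
CrCl ≈ 31 mL/min → bracket < 75 mL/min.
30% of 150 mg = 45 mg

45 mg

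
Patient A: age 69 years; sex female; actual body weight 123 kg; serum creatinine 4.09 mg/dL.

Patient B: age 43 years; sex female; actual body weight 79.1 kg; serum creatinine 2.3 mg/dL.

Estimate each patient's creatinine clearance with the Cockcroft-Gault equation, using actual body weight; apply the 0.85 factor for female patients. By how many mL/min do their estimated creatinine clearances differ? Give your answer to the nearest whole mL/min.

14 mL/min

Patient A: CrCl = (140 − 69) × 123 / (72 × 4.09) × 0.85 = 8733.0 / 294.48 × 0.85 ≈ 25.2 mL/min
Patient B: CrCl = (140 − 43) × 79.1 / (72 × 2.3) × 0.85 = 7672.7 / 165.60 × 0.85 ≈ 39.4 mL/min
|25.2 − 39.4| = 14.2 mL/min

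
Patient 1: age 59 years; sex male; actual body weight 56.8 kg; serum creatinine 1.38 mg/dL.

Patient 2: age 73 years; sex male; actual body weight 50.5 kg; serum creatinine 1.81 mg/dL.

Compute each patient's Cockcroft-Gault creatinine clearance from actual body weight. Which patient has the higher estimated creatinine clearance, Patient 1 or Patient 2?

Patient 1: CrCl = (140 − 59) × 56.8 / (72 × 1.38) = 4600.8 / 99.36 ≈ 46.3 mL/min
Patient 2: CrCl = (140 − 73) × 50.5 / (72 × 1.81) = 3383.5 / 130.32 ≈ 26.0 mL/min
46.3 vs 26.0 mL/min → Patient 1 is higher.

Patient 1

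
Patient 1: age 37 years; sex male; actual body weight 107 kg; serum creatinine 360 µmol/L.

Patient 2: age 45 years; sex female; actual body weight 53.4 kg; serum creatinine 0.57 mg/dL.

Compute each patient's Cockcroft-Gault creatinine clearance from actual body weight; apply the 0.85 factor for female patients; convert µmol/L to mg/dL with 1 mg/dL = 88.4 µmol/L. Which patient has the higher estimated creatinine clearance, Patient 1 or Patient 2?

Patient 1: SCr = 360 / 88.4 = 4.072 mg/dL
Patient 1: CrCl = (140 − 37) × 107 / (72 × 4.072) = 11021.0 / 293.18 ≈ 37.6 mL/min
Patient 2: CrCl = (140 − 45) × 53.4 / (72 × 0.57) × 0.85 = 5073.0 / 41.04 × 0.85 ≈ 105.1 mL/min
37.6 vs 105.1 mL/min → Patient 2 is higher.

Patient 2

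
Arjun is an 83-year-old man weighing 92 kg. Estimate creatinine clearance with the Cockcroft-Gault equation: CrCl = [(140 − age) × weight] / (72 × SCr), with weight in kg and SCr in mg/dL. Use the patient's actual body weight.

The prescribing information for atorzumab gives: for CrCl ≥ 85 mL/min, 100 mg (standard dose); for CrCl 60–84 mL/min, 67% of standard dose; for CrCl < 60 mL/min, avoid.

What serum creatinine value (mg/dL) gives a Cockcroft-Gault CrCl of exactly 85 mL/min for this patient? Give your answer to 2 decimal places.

Standard dose requires CrCl ≥ 85 mL/min.
Set (140 − 83) × 92 / (72 × SCr) = 85
SCr = (140 − 83) × 92 / (72 × 85) = 0.857 mg/dL

0.86 mg/dL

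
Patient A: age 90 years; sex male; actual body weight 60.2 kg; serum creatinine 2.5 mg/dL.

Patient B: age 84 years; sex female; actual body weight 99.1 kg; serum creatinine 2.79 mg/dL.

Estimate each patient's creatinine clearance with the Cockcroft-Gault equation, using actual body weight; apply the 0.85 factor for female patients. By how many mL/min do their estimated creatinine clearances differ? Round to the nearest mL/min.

Patient A: CrCl = (140 − 90) × 60.2 / (72 × 2.5) = 3010.0 / 180.00 ≈ 16.7 mL/min
Patient B: CrCl = (140 − 84) × 99.1 / (72 × 2.79) × 0.85 = 5549.6 / 200.88 × 0.85 ≈ 23.5 mL/min
|16.7 − 23.5| = 6.8 mL/min

7 mL/min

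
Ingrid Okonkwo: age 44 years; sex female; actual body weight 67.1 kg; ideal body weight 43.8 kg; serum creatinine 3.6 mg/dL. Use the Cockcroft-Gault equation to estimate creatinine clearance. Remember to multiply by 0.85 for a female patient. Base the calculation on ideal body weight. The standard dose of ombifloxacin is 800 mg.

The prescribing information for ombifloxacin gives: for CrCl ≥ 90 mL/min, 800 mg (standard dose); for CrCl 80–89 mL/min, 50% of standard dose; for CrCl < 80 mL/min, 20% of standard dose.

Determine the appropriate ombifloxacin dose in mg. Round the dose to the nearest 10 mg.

CrCl = (140 − 44) × 43.8 / (72 × 3.6) × 0.85 = 4204.8 / 259.20 × 0.85 ≈ 13.8 mL/min
CrCl ≈ 14 mL/min → bracket < 80 mL/min.
20% of 800 mg = 160 mg

160 mg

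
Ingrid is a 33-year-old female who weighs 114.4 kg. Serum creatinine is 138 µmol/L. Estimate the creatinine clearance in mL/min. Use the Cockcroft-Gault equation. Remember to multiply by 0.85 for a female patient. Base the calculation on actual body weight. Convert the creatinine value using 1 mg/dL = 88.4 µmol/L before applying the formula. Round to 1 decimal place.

SCr = 138 / 88.4 = 1.561 mg/dL
CrCl = (140 − 33) × 114.4 / (72 × 1.561) × 0.85 = 12240.8 / 112.39 × 0.85 ≈ 92.6 mL/min

92.6 mL/min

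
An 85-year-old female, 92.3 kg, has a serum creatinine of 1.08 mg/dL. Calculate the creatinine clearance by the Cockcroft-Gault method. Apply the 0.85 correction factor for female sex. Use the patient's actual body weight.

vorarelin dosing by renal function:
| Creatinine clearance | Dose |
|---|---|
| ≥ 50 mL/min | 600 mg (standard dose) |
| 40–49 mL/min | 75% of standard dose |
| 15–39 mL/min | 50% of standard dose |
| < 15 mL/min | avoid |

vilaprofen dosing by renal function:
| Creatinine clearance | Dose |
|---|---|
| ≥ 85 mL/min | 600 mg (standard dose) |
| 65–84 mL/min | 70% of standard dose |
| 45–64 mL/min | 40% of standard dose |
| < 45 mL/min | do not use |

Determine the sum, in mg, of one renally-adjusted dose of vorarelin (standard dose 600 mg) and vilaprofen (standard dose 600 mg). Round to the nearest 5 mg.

840 mg

CrCl = (140 − 85) × 92.3 / (72 × 1.08) × 0.85 = 5076.5 / 77.76 × 0.85 ≈ 55.5 mL/min
CrCl ≈ 55 mL/min.
vorarelin: ≥ 50 mL/min → 100% of 600 mg = 600 mg.
vilaprofen: 45–64 mL/min → 40% of 600 mg = 240 mg.
Total = 600 + 240 = 840 mg.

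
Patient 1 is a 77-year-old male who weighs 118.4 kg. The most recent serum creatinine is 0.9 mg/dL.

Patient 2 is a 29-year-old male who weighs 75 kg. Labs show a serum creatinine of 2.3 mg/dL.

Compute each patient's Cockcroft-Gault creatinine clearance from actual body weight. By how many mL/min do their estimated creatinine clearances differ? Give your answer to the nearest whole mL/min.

Patient 1: CrCl = (140 − 77) × 118.4 / (72 × 0.9) = 7459.2 / 64.80 ≈ 115.1 mL/min
Patient 2: CrCl = (140 − 29) × 75 / (72 × 2.3) = 8325.0 / 165.60 ≈ 50.3 mL/min
|115.1 − 50.3| = 64.8 mL/min

65 mL/min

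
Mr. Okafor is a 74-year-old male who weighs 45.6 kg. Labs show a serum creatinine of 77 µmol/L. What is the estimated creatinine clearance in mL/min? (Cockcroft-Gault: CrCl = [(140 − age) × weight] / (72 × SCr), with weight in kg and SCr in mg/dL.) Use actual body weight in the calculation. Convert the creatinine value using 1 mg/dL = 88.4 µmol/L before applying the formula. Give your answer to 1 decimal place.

48.0 mL/min

SCr = 77 / 88.4 = 0.871 mg/dL
CrCl = (140 − 74) × 45.6 / (72 × 0.871) = 3009.6 / 62.71 ≈ 48.0 mL/min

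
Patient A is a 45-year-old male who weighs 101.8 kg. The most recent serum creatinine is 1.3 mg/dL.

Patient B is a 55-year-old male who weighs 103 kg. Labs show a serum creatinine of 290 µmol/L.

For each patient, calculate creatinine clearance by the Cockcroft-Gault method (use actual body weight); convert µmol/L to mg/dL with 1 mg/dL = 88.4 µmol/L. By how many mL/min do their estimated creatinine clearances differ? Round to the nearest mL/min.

66 mL/min

Patient A: CrCl = (140 − 45) × 101.8 / (72 × 1.3) = 9671.0 / 93.60 ≈ 103.3 mL/min
Patient B: SCr = 290 / 88.4 = 3.281 mg/dL
Patient B: CrCl = (140 − 55) × 103 / (72 × 3.281) = 8755.0 / 236.23 ≈ 37.1 mL/min
|103.3 − 37.1| = 66.2 mL/min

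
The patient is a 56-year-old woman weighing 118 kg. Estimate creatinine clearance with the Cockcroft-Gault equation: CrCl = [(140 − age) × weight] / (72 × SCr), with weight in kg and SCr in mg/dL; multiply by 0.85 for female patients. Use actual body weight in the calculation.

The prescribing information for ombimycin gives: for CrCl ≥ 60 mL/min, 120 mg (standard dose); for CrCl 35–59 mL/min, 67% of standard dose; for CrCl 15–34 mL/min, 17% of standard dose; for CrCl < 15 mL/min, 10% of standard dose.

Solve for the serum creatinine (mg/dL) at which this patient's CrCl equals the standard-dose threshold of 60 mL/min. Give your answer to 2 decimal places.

Standard dose requires CrCl ≥ 60 mL/min.
Set (140 − 56) × 118 × 0.85 / (72 × SCr) = 60
SCr = (140 − 56) × 118 × 0.85 / (72 × 60) = 1.950 mg/dL

1.95 mg/dL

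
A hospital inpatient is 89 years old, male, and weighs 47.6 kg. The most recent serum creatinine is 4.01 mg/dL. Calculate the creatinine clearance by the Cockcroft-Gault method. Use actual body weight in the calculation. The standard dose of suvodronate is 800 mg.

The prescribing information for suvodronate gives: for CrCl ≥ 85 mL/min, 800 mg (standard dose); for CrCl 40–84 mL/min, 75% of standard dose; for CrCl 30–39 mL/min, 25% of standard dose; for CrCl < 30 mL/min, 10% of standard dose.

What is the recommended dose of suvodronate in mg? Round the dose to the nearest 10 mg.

CrCl = (140 − 89) × 47.6 / (72 × 4.01) = 2427.6 / 288.72 ≈ 8.4 mL/min
CrCl ≈ 8 mL/min → bracket < 30 mL/min.
10% of 800 mg = 80 mg

80 mg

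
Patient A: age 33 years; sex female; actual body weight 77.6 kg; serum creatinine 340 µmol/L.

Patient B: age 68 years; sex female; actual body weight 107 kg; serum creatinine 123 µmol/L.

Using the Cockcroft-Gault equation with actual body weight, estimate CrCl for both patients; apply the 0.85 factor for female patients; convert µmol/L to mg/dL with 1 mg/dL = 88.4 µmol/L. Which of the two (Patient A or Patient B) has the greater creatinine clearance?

Patient B

Patient A: SCr = 340 / 88.4 = 3.846 mg/dL
Patient A: CrCl = (140 − 33) × 77.6 / (72 × 3.846) × 0.85 = 8303.2 / 276.91 × 0.85 ≈ 25.5 mL/min
Patient B: SCr = 123 / 88.4 = 1.391 mg/dL
Patient B: CrCl = (140 − 68) × 107 / (72 × 1.391) × 0.85 = 7704.0 / 100.15 × 0.85 ≈ 65.4 mL/min
25.5 vs 65.4 mL/min → Patient B is higher.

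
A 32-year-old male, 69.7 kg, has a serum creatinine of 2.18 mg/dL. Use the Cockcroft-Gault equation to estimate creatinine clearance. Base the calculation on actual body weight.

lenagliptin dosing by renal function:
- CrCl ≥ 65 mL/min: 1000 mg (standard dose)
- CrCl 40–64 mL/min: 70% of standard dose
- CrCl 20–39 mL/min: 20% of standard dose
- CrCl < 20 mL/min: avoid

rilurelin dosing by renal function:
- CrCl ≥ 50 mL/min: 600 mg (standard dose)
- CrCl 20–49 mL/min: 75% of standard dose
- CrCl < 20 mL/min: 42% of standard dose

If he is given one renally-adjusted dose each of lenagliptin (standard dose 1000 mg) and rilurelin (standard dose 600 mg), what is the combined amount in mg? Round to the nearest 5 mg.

CrCl = (140 − 32) × 69.7 / (72 × 2.18) = 7527.6 / 156.96 ≈ 48.0 mL/min
CrCl ≈ 48 mL/min.
lenagliptin: 40–64 mL/min → 70% of 1000 mg = 700 mg.
rilurelin: 20–49 mL/min → 75% of 600 mg = 450 mg.
Total = 700 + 450 = 1150 mg.

1150 mg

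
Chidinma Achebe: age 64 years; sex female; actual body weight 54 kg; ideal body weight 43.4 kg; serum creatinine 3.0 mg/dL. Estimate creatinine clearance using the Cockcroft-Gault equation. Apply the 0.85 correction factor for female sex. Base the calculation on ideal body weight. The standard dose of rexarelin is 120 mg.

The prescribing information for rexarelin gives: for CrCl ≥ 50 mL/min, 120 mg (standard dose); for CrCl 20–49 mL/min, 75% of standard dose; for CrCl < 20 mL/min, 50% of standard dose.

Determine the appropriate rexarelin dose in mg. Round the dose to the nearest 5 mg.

CrCl = (140 − 64) × 43.4 / (72 × 3) × 0.85 = 3298.4 / 216.00 × 0.85 ≈ 13.0 mL/min
CrCl ≈ 13 mL/min → bracket < 20 mL/min.
50% of 120 mg = 60 mg

60 mg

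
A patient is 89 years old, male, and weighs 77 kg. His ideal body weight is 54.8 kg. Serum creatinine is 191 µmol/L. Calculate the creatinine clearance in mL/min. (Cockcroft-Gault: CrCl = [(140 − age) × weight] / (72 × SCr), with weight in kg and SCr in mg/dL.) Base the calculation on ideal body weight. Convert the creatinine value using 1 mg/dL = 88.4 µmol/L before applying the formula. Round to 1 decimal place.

SCr = 191 / 88.4 = 2.161 mg/dL
CrCl = (140 − 89) × 54.8 / (72 × 2.161) = 2794.8 / 155.59 ≈ 18.0 mL/min

18.0 mL/min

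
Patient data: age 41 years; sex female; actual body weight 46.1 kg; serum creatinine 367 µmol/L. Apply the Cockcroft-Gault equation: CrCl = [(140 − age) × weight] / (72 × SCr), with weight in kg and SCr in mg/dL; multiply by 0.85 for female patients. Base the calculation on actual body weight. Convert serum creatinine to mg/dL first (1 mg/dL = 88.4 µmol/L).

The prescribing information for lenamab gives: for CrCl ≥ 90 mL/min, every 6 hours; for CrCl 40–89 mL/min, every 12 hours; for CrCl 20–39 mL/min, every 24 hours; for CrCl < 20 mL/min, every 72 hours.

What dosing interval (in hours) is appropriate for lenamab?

every 72 hours

SCr = 367 / 88.4 = 4.152 mg/dL
CrCl = (140 − 41) × 46.1 / (72 × 4.152) × 0.85 = 4563.9 / 298.94 × 0.85 ≈ 13.0 mL/min
CrCl ≈ 13 mL/min → bracket < 20 mL/min → every 72 hours.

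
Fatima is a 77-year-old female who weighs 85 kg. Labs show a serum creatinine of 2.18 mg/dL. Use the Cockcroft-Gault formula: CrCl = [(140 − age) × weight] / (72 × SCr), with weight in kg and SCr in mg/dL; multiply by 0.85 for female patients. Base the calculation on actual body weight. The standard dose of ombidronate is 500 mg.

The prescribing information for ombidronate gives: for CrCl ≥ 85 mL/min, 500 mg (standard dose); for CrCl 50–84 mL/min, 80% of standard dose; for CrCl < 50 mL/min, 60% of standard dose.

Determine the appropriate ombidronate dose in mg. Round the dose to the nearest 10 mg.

300 mg

CrCl = (140 − 77) × 85 / (72 × 2.18) × 0.85 = 5355.0 / 156.96 × 0.85 ≈ 29.0 mL/min
CrCl ≈ 29 mL/min → bracket < 50 mL/min.
60% of 500 mg = 300 mg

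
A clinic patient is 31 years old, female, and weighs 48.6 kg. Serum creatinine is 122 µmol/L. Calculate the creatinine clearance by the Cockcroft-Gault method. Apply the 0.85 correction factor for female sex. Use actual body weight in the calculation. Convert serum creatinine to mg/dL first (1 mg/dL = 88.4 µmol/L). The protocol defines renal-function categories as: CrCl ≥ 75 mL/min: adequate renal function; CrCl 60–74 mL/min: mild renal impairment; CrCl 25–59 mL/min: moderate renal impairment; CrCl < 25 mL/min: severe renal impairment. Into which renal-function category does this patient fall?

SCr = 122 / 88.4 = 1.38 mg/dL
CrCl = (140 − 31) × 48.6 / (72 × 1.38) × 0.85 = 5297.4 / 99.36 × 0.85 ≈ 45.3 mL/min
45 mL/min falls in the 'moderate renal impairment' range.

moderate renal impairment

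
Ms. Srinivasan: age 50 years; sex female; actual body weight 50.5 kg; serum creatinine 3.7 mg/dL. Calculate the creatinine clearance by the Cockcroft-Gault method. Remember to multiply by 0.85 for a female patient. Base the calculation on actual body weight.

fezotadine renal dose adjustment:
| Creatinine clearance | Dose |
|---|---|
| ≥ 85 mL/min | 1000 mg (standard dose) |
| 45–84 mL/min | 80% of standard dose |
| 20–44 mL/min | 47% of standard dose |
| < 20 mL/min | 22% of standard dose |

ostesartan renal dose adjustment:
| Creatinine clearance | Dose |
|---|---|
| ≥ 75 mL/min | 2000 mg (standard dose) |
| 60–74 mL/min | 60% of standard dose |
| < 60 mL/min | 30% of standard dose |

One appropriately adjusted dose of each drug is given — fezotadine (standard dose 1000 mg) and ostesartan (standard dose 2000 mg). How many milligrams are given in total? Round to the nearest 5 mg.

CrCl = (140 − 50) × 50.5 / (72 × 3.7) × 0.85 = 4545.0 / 266.40 × 0.85 ≈ 14.5 mL/min
CrCl ≈ 15 mL/min.
fezotadine: < 20 mL/min → 22% of 1000 mg = 220 mg.
ostesartan: < 60 mL/min → 30% of 2000 mg = 600 mg.
Total = 220 + 600 = 820 mg.

820 mg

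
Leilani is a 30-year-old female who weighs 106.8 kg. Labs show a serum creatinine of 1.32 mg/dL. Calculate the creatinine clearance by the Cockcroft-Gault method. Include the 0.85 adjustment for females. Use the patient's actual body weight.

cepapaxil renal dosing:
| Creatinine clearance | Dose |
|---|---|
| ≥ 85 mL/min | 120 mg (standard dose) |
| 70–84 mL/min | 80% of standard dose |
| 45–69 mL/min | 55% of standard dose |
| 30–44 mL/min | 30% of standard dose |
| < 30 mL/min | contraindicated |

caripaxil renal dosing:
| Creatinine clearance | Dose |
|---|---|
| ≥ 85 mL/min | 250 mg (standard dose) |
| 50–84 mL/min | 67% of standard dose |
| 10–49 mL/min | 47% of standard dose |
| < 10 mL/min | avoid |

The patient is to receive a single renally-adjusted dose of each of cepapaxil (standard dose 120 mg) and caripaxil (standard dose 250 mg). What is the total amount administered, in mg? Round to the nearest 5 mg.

CrCl = (140 − 30) × 106.8 / (72 × 1.32) × 0.85 = 11748.0 / 95.04 × 0.85 ≈ 105.1 mL/min
CrCl ≈ 105 mL/min.
cepapaxil: ≥ 85 mL/min → 100% of 120 mg = 120 mg.
caripaxil: ≥ 85 mL/min → 100% of 250 mg = 250 mg.
Total = 120 + 250 = 370 mg.

370 mg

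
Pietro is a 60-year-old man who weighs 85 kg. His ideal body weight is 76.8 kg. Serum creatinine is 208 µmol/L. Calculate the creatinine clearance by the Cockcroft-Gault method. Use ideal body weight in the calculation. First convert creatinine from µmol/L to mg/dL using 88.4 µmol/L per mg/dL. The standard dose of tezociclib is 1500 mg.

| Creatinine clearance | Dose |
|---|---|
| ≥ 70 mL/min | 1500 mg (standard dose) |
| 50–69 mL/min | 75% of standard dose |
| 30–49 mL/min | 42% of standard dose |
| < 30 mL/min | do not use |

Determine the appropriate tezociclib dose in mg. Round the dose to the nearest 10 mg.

630 mg

SCr = 208 / 88.4 = 2.353 mg/dL
CrCl = (140 − 60) × 76.8 / (72 × 2.353) = 6144.0 / 169.42 ≈ 36.3 mL/min
CrCl ≈ 36 mL/min → bracket 30–49 mL/min.
42% of 1500 mg = 630 mg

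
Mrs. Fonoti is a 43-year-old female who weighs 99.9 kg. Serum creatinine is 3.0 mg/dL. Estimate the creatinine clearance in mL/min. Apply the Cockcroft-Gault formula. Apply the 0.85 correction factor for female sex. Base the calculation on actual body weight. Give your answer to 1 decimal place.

38.1 mL/min

CrCl = (140 − 43) × 99.9 / (72 × 3) × 0.85 = 9690.3 / 216.00 × 0.85 ≈ 38.1 mL/min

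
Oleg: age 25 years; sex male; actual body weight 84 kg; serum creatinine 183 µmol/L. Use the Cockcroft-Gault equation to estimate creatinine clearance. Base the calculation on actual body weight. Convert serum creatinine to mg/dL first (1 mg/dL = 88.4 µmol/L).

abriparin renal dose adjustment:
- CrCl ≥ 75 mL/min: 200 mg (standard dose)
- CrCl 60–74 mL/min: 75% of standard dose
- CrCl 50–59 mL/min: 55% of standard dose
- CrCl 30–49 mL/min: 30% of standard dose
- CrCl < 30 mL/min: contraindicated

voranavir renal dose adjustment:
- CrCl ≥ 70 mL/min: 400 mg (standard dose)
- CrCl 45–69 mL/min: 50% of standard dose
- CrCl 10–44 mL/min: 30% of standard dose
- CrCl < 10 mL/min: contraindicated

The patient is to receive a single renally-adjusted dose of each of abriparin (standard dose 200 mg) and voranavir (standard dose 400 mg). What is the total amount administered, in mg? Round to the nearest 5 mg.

350 mg

SCr = 183 / 88.4 = 2.07 mg/dL
CrCl = (140 − 25) × 84 / (72 × 2.07) = 9660.0 / 149.04 ≈ 64.8 mL/min
CrCl ≈ 65 mL/min.
abriparin: 60–74 mL/min → 75% of 200 mg = 150 mg.
voranavir: 45–69 mL/min → 50% of 400 mg = 200 mg.
Total = 150 + 200 = 350 mg.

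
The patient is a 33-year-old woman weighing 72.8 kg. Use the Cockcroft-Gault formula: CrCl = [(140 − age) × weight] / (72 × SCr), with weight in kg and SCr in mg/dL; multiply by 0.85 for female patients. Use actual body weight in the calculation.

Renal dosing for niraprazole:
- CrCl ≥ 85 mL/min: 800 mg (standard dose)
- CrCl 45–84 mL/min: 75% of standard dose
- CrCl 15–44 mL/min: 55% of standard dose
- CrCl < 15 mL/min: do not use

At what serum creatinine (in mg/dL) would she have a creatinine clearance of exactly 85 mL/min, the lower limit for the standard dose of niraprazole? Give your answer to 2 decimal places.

Standard dose requires CrCl ≥ 85 mL/min.
Set (140 − 33) × 72.8 × 0.85 / (72 × SCr) = 85
SCr = (140 − 33) × 72.8 × 0.85 / (72 × 85) = 1.082 mg/dL

1.08 mg/dL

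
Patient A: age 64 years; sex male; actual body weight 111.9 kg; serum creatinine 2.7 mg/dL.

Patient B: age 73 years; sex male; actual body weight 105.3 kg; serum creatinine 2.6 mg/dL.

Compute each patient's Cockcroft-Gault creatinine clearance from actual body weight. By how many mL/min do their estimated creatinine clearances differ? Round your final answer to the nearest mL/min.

6 mL/min

Patient A: CrCl = (140 − 64) × 111.9 / (72 × 2.7) = 8504.4 / 194.40 ≈ 43.7 mL/min
Patient B: CrCl = (140 − 73) × 105.3 / (72 × 2.6) = 7055.1 / 187.20 ≈ 37.7 mL/min
|43.7 − 37.7| = 6.0 mL/min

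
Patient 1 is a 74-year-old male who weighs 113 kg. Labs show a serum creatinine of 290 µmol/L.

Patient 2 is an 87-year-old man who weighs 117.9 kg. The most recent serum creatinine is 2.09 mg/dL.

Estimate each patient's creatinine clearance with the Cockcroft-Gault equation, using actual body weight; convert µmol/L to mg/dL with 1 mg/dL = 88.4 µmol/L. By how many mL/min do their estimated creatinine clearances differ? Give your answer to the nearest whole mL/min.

10 mL/min

Patient 1: SCr = 290 / 88.4 = 3.281 mg/dL
Patient 1: CrCl = (140 − 74) × 113 / (72 × 3.281) = 7458.0 / 236.23 ≈ 31.6 mL/min
Patient 2: CrCl = (140 − 87) × 117.9 / (72 × 2.09) = 6248.7 / 150.48 ≈ 41.5 mL/min
|31.6 − 41.5| = 9.9 mL/min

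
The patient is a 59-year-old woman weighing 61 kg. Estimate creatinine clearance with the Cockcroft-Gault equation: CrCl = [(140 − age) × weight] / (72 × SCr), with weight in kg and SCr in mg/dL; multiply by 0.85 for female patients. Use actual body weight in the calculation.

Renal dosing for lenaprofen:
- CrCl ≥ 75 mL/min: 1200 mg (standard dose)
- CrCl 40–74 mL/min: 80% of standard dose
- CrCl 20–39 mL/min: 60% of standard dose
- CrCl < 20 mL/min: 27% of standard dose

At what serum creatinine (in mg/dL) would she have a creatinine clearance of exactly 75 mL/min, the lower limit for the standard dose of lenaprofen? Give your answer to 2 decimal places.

0.78 mg/dL

Standard dose requires CrCl ≥ 75 mL/min.
Set (140 − 59) × 61 × 0.85 / (72 × SCr) = 75
SCr = (140 − 59) × 61 × 0.85 / (72 × 75) = 0.778 mg/dL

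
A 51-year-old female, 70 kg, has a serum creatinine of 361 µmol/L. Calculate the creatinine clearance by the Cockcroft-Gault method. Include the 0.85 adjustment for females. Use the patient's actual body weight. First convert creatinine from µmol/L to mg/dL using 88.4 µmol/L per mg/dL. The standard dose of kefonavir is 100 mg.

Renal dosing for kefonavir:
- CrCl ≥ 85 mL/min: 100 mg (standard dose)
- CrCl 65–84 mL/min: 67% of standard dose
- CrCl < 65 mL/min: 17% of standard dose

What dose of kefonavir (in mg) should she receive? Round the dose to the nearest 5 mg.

15 mg

SCr = 361 / 88.4 = 4.084 mg/dL
CrCl = (140 − 51) × 70 / (72 × 4.084) × 0.85 = 6230.0 / 294.05 × 0.85 ≈ 18.0 mL/min
CrCl ≈ 18 mL/min → bracket < 65 mL/min.
17% of 100 mg = 17 mg → 15 mg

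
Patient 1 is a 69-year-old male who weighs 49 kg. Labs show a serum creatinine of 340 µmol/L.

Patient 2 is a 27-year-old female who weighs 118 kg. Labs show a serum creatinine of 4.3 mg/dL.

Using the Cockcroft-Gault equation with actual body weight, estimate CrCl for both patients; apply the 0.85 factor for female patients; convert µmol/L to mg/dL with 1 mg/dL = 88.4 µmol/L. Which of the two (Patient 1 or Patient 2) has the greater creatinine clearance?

Patient 2

Patient 1: SCr = 340 / 88.4 = 3.846 mg/dL
Patient 1: CrCl = (140 − 69) × 49 / (72 × 3.846) = 3479.0 / 276.91 ≈ 12.6 mL/min
Patient 2: CrCl = (140 − 27) × 118 / (72 × 4.3) × 0.85 = 13334.0 / 309.60 × 0.85 ≈ 36.6 mL/min
12.6 vs 36.6 mL/min → Patient 2 is higher.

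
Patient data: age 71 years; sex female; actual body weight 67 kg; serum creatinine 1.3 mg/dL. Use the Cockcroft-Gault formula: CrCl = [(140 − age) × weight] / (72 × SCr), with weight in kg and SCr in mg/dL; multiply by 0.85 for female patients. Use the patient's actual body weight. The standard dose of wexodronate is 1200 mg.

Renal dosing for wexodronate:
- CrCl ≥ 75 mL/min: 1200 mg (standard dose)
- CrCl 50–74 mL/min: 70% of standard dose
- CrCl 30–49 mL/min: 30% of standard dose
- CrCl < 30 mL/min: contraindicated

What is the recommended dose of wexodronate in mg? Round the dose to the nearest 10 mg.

CrCl = (140 − 71) × 67 / (72 × 1.3) × 0.85 = 4623.0 / 93.60 × 0.85 ≈ 42.0 mL/min
CrCl ≈ 42 mL/min → bracket 30–49 mL/min.
30% of 1200 mg = 360 mg

360 mg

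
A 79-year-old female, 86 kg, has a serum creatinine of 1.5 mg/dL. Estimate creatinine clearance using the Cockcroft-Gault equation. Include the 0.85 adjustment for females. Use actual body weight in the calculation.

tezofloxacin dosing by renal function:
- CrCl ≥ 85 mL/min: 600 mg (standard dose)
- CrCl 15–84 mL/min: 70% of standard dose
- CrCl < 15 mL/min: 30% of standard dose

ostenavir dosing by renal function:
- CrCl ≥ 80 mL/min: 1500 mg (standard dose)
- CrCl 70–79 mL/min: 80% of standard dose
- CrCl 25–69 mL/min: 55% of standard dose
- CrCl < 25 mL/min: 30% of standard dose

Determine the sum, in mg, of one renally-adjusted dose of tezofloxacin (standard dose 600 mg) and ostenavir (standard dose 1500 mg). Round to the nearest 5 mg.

1245 mg

CrCl = (140 − 79) × 86 / (72 × 1.5) × 0.85 = 5246.0 / 108.00 × 0.85 ≈ 41.3 mL/min
CrCl ≈ 41 mL/min.
tezofloxacin: 15–84 mL/min → 70% of 600 mg = 420 mg.
ostenavir: 25–69 mL/min → 55% of 1500 mg = 825 mg.
Total = 420 + 825 = 1245 mg.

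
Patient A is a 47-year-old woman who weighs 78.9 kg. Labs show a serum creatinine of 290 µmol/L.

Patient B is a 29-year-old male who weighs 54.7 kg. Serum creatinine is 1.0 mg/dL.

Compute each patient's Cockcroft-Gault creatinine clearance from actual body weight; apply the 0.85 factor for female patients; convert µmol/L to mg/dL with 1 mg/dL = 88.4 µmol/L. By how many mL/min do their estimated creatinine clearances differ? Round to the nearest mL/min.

Patient A: SCr = 290 / 88.4 = 3.281 mg/dL
Patient A: CrCl = (140 − 47) × 78.9 / (72 × 3.281) × 0.85 = 7337.7 / 236.23 × 0.85 ≈ 26.4 mL/min
Patient B: CrCl = (140 − 29) × 54.7 / (72 × 1) = 6071.7 / 72.00 ≈ 84.3 mL/min
|26.4 − 84.3| = 57.9 mL/min

58 mL/min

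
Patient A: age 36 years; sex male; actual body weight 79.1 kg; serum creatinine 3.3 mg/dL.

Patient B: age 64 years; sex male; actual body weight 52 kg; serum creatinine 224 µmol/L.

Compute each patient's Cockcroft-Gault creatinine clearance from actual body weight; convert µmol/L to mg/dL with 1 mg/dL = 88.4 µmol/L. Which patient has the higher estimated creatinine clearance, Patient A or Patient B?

Patient A: CrCl = (140 − 36) × 79.1 / (72 × 3.3) = 8226.4 / 237.60 ≈ 34.6 mL/min
Patient B: SCr = 224 / 88.4 = 2.534 mg/dL
Patient B: CrCl = (140 − 64) × 52 / (72 × 2.534) = 3952.0 / 182.45 ≈ 21.7 mL/min
34.6 vs 21.7 mL/min → Patient A is higher.

Patient A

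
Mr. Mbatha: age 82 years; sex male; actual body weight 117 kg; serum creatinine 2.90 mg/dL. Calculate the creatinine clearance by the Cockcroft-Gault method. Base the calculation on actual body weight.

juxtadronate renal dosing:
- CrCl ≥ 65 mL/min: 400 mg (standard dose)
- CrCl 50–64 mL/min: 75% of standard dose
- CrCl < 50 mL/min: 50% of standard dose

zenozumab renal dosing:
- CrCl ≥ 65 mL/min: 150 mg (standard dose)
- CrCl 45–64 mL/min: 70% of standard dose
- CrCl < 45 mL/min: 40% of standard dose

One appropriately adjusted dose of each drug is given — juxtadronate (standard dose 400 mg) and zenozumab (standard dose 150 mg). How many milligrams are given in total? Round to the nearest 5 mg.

CrCl = (140 − 82) × 117 / (72 × 2.9) = 6786.0 / 208.80 ≈ 32.5 mL/min
CrCl ≈ 32 mL/min.
juxtadronate: < 50 mL/min → 50% of 400 mg = 200 mg.
zenozumab: < 45 mL/min → 40% of 150 mg = 60 mg.
Total = 200 + 60 = 260 mg.

260 mg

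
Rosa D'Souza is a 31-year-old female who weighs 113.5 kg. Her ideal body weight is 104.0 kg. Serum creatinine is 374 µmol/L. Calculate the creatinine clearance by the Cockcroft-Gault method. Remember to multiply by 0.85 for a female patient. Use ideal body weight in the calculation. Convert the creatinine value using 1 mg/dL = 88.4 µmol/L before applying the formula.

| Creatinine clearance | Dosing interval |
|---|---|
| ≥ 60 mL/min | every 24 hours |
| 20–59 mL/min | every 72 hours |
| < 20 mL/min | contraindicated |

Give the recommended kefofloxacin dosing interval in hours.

SCr = 374 / 88.4 = 4.231 mg/dL
CrCl = (140 − 31) × 104 / (72 × 4.231) × 0.85 = 11336.0 / 304.63 × 0.85 ≈ 31.6 mL/min
CrCl ≈ 32 mL/min → bracket 20–59 mL/min → every 72 hours.

every 72 hours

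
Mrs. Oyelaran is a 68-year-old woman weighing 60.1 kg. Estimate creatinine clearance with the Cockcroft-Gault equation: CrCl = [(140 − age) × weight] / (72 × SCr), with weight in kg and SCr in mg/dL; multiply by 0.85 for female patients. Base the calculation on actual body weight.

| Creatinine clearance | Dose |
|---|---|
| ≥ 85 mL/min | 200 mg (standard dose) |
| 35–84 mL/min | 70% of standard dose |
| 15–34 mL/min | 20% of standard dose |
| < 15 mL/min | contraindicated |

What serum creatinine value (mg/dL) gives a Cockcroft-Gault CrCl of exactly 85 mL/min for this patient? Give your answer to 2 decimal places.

Standard dose requires CrCl ≥ 85 mL/min.
Set (140 − 68) × 60.1 × 0.85 / (72 × SCr) = 85
SCr = (140 − 68) × 60.1 × 0.85 / (72 × 85) = 0.601 mg/dL

0.60 mg/dL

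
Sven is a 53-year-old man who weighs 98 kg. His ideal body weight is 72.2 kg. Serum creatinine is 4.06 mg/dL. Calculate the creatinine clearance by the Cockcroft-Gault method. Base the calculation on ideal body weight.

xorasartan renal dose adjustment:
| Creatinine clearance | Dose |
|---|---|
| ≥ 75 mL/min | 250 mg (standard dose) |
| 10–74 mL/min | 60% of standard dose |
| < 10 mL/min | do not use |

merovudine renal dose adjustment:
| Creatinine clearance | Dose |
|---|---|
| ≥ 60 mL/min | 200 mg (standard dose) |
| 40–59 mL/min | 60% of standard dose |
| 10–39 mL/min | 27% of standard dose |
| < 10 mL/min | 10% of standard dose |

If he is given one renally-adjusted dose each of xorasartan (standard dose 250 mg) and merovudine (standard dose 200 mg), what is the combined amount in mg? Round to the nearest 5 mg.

CrCl = (140 − 53) × 72.2 / (72 × 4.06) = 6281.4 / 292.32 ≈ 21.5 mL/min
CrCl ≈ 21 mL/min.
xorasartan: 10–74 mL/min → 60% of 250 mg = 150 mg.
merovudine: 10–39 mL/min → 27% of 200 mg = 54 mg.
Total = 150 + 54 = 204 mg.

205 mg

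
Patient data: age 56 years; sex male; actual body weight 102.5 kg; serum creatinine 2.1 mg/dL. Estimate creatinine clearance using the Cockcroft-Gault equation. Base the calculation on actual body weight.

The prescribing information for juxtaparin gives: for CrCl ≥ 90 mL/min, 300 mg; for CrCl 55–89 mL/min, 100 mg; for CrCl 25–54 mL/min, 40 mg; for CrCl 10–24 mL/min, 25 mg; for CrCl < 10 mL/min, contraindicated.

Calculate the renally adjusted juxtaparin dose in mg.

100 mg

CrCl = (140 − 56) × 102.5 / (72 × 2.1) = 8610.0 / 151.20 ≈ 56.9 mL/min
CrCl ≈ 57 mL/min → bracket 55–89 mL/min.
Dose for this bracket: 100 mg.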